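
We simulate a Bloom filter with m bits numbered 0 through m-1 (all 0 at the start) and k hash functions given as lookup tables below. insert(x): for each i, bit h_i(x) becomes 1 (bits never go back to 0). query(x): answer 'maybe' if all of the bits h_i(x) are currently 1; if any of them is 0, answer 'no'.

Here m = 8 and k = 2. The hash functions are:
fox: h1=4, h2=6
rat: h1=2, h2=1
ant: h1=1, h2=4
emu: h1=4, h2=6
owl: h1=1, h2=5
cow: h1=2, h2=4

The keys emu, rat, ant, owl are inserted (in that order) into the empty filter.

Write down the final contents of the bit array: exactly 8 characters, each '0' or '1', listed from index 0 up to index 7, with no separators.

Answer: 01101110

Derivation:
Start: bits=00000000
After insert 'emu': sets bits 4 6 -> bits=00001010
After insert 'rat': sets bits 1 2 -> bits=01101010
After insert 'ant': sets bits 1 4 -> bits=01101010
After insert 'owl': sets bits 1 5 -> bits=01101110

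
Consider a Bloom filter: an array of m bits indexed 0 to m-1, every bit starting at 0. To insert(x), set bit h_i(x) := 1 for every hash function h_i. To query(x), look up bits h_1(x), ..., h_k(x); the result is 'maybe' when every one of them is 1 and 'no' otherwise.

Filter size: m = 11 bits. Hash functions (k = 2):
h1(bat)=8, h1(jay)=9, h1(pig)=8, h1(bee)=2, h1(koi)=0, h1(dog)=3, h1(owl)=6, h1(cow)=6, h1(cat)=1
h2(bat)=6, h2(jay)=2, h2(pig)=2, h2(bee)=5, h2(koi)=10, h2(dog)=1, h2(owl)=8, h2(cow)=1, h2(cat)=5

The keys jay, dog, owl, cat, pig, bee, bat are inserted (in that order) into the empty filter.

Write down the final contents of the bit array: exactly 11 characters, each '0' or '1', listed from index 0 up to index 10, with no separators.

Start: bits=00000000000
After insert 'jay': sets bits 2 9 -> bits=00100000010
After insert 'dog': sets bits 1 3 -> bits=01110000010
After insert 'owl': sets bits 6 8 -> bits=01110010110
After insert 'cat': sets bits 1 5 -> bits=01110110110
After insert 'pig': sets bits 2 8 -> bits=01110110110
After insert 'bee': sets bits 2 5 -> bits=01110110110
After insert 'bat': sets bits 6 8 -> bits=01110110110

Answer: 01110110110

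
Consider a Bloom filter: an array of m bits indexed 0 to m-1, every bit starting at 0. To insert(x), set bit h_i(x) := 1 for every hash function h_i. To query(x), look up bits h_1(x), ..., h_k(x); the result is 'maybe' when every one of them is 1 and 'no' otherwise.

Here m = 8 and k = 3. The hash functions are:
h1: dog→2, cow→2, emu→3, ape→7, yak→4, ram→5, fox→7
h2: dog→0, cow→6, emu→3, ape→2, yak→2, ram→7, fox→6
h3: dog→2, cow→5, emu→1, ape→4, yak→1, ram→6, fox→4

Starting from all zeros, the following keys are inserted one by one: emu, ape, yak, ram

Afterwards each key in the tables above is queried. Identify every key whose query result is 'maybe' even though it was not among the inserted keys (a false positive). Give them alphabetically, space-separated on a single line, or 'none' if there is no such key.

Start: bits=00000000
After insert 'emu': sets bits 1 3 -> bits=01010000
After insert 'ape': sets bits 2 4 7 -> bits=01111001
After insert 'yak': sets bits 1 2 4 -> bits=01111001
After insert 'ram': sets bits 5 6 7 -> bits=01111111
Not inserted: cow dog fox — query each against bits=01111111:
query cow: checks bit2=1, bit5=1, bit6=1 (all 1) -> maybe => FALSE POSITIVE
query dog: checks bit0=0, bit2=1 (has a 0) -> no => not a false positive
query fox: checks bit4=1, bit6=1, bit7=1 (all 1) -> maybe => FALSE POSITIVE
False positives (alphabetical): cow fox

Answer: cow fox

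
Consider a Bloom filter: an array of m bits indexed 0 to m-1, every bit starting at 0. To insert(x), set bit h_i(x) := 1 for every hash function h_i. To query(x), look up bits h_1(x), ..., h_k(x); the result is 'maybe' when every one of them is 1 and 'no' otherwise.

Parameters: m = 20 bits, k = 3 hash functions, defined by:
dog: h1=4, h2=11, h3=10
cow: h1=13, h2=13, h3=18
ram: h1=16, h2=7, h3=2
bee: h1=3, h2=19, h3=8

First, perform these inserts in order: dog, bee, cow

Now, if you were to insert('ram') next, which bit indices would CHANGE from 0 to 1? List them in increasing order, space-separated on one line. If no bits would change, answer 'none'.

Answer: 2 7 16

Derivation:
Start: bits=00000000000000000000
After insert 'dog': sets bits 4 10 11 -> bits=00001000001100000000
After insert 'bee': sets bits 3 8 19 -> bits=00011000101100000001
After insert 'cow': sets bits 13 18 -> bits=00011000101101000011
insert 'ram' would touch bits 2 7 16; currently bit2=0, bit7=0, bit16=0
Bits that are 0 among those (would change 0->1): 2 7 16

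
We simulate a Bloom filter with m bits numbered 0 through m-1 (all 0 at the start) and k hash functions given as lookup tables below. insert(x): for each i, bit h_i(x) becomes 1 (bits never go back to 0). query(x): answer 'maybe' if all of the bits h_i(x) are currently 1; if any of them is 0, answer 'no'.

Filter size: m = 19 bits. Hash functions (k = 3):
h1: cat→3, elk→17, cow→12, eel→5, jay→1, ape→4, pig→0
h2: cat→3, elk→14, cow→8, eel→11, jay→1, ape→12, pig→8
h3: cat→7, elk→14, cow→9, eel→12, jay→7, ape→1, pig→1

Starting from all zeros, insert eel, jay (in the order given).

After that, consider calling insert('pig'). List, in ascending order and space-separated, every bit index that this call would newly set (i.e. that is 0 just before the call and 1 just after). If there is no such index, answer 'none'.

Answer: 0 8

Derivation:
Start: bits=0000000000000000000
After insert 'eel': sets bits 5 11 12 -> bits=0000010000011000000
After insert 'jay': sets bits 1 7 -> bits=0100010100011000000
insert 'pig' would touch bits 0 1 8; currently bit0=0, bit1=1, bit8=0
Bits that are 0 among those (would change 0->1): 0 8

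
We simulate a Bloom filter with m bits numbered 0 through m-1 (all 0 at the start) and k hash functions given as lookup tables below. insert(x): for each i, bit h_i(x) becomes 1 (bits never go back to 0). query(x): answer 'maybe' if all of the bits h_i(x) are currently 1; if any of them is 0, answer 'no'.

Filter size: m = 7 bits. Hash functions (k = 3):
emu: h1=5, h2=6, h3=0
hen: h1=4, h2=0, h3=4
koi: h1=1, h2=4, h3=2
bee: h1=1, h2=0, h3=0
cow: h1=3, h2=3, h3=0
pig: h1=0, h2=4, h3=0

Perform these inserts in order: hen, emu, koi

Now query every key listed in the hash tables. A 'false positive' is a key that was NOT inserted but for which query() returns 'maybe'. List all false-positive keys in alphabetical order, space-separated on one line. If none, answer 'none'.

Answer: bee pig

Derivation:
Start: bits=0000000
After insert 'hen': sets bits 0 4 -> bits=1000100
After insert 'emu': sets bits 0 5 6 -> bits=1000111
After insert 'koi': sets bits 1 2 4 -> bits=1110111
Not inserted: bee cow pig — query each against bits=1110111:
query bee: checks bit0=1, bit1=1 (all 1) -> maybe => FALSE POSITIVE
query cow: checks bit0=1, bit3=0 (has a 0) -> no => not a false positive
query pig: checks bit0=1, bit4=1 (all 1) -> maybe => FALSE POSITIVE
False positives (alphabetical): bee pig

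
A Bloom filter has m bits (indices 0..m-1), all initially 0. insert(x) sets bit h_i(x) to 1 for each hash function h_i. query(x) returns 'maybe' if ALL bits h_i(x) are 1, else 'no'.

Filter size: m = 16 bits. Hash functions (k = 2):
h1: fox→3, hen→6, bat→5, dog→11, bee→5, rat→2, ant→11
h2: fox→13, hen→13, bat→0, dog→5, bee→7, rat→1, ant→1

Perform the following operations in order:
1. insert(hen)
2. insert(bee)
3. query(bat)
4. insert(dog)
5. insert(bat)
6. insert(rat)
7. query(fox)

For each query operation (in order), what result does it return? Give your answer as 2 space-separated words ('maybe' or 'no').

Start: bits=0000000000000000
Op 1: insert hen -> sets bits 6 13 -> bits=0000001000000100
Op 2: insert bee -> sets bits 5 7 -> bits=0000011100000100
Op 3: query bat -> checks bit0=0, bit5=1 (has a 0) -> no
Op 4: insert dog -> sets bits 5 11 -> bits=0000011100010100
Op 5: insert bat -> sets bits 0 5 -> bits=1000011100010100
Op 6: insert rat -> sets bits 1 2 -> bits=1110011100010100
Op 7: query fox -> checks bit3=0, bit13=1 (has a 0) -> no
Query results in order: no no

Answer: no no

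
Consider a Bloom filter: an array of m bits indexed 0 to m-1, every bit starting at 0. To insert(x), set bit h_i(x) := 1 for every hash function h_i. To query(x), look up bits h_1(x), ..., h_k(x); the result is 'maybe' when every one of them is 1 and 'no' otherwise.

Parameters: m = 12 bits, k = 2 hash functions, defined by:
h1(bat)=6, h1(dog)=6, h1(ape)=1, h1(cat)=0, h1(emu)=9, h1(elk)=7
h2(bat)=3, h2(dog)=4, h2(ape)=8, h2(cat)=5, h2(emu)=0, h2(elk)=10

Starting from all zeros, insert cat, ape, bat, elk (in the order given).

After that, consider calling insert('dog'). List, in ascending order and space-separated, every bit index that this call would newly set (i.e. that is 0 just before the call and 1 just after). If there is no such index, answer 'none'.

Start: bits=000000000000
After insert 'cat': sets bits 0 5 -> bits=100001000000
After insert 'ape': sets bits 1 8 -> bits=110001001000
After insert 'bat': sets bits 3 6 -> bits=110101101000
After insert 'elk': sets bits 7 10 -> bits=110101111010
insert 'dog' would touch bits 4 6; currently bit4=0, bit6=1
Bits that are 0 among those (would change 0->1): 4

Answer: 4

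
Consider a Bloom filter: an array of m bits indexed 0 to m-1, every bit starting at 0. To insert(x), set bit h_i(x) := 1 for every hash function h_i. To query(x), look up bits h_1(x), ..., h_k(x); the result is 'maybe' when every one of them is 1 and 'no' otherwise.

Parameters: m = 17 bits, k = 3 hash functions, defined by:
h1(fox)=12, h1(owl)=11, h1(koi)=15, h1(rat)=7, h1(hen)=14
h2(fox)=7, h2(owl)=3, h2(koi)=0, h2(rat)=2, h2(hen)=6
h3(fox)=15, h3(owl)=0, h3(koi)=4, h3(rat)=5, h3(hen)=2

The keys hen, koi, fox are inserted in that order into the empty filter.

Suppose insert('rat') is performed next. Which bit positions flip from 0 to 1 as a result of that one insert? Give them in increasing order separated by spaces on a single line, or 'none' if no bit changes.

Start: bits=00000000000000000
After insert 'hen': sets bits 2 6 14 -> bits=00100010000000100
After insert 'koi': sets bits 0 4 15 -> bits=10101010000000110
After insert 'fox': sets bits 7 12 15 -> bits=10101011000010110
insert 'rat' would touch bits 2 5 7; currently bit2=1, bit5=0, bit7=1
Bits that are 0 among those (would change 0->1): 5

Answer: 5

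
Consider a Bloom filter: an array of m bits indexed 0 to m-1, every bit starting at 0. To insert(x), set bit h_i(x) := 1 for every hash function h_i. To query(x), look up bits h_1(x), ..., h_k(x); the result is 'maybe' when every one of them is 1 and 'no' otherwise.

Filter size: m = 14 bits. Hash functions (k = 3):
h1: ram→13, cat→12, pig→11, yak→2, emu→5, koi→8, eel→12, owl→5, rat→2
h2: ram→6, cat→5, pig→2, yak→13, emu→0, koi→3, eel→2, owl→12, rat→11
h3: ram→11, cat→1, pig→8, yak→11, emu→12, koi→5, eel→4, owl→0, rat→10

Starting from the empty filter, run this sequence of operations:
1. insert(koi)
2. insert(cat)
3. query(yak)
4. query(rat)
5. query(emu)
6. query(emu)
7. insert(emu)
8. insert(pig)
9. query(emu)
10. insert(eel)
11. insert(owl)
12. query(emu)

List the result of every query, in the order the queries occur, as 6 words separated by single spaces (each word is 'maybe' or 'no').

Start: bits=00000000000000
Op 1: insert koi -> sets bits 3 5 8 -> bits=00010100100000
Op 2: insert cat -> sets bits 1 5 12 -> bits=01010100100010
Op 3: query yak -> checks bit2=0, bit11=0, bit13=0 (has a 0) -> no
Op 4: query rat -> checks bit2=0, bit10=0, bit11=0 (has a 0) -> no
Op 5: query emu -> checks bit0=0, bit5=1, bit12=1 (has a 0) -> no
Op 6: query emu -> checks bit0=0, bit5=1, bit12=1 (has a 0) -> no
Op 7: insert emu -> sets bits 0 5 12 -> bits=11010100100010
Op 8: insert pig -> sets bits 2 8 11 -> bits=11110100100110
Op 9: query emu -> checks bit0=1, bit5=1, bit12=1 (all 1) -> maybe
Op 10: insert eel -> sets bits 2 4 12 -> bits=11111100100110
Op 11: insert owl -> sets bits 0 5 12 -> bits=11111100100110
Op 12: query emu -> checks bit0=1, bit5=1, bit12=1 (all 1) -> maybe
Query results in order: no no no no maybe maybe

Answer: no no no no maybe maybe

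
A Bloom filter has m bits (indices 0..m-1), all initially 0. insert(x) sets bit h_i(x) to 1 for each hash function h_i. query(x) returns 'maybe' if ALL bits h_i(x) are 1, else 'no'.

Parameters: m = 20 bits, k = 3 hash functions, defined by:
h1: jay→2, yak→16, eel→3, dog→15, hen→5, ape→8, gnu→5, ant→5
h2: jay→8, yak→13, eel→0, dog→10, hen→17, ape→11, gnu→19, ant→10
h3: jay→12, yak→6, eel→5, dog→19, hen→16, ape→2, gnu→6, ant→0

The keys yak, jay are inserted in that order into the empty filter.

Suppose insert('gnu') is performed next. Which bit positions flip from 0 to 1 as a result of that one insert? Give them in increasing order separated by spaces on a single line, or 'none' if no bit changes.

Start: bits=00000000000000000000
After insert 'yak': sets bits 6 13 16 -> bits=00000010000001001000
After insert 'jay': sets bits 2 8 12 -> bits=00100010100011001000
insert 'gnu' would touch bits 5 6 19; currently bit5=0, bit6=1, bit19=0
Bits that are 0 among those (would change 0->1): 5 19

Answer: 5 19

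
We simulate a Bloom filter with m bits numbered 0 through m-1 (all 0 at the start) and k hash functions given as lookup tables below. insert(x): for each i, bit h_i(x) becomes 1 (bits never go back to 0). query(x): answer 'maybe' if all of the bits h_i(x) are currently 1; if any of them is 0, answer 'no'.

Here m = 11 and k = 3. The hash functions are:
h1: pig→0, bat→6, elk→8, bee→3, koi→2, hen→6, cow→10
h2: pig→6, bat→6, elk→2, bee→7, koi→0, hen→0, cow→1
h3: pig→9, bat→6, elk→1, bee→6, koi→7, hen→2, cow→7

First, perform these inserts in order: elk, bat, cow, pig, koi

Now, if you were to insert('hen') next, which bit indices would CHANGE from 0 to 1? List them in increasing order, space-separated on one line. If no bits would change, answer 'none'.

Start: bits=00000000000
After insert 'elk': sets bits 1 2 8 -> bits=01100000100
After insert 'bat': sets bits 6 -> bits=01100010100
After insert 'cow': sets bits 1 7 10 -> bits=01100011101
After insert 'pig': sets bits 0 6 9 -> bits=11100011111
After insert 'koi': sets bits 0 2 7 -> bits=11100011111
insert 'hen' would touch bits 0 2 6; currently bit0=1, bit2=1, bit6=1
Bits that are 0 among those (would change 0->1): none

Answer: none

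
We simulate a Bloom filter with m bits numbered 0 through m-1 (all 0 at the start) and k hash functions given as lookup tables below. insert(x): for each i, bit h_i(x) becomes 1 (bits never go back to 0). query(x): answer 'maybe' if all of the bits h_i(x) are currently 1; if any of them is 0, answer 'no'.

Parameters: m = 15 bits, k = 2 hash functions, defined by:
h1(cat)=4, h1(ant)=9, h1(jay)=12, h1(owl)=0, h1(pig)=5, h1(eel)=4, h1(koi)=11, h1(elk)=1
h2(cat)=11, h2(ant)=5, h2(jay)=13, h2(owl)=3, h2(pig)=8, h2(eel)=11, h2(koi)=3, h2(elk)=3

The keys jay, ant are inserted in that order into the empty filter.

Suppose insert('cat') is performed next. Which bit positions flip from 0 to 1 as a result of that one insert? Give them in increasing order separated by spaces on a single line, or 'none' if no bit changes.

Start: bits=000000000000000
After insert 'jay': sets bits 12 13 -> bits=000000000000110
After insert 'ant': sets bits 5 9 -> bits=000001000100110
insert 'cat' would touch bits 4 11; currently bit4=0, bit11=0
Bits that are 0 among those (would change 0->1): 4 11

Answer: 4 11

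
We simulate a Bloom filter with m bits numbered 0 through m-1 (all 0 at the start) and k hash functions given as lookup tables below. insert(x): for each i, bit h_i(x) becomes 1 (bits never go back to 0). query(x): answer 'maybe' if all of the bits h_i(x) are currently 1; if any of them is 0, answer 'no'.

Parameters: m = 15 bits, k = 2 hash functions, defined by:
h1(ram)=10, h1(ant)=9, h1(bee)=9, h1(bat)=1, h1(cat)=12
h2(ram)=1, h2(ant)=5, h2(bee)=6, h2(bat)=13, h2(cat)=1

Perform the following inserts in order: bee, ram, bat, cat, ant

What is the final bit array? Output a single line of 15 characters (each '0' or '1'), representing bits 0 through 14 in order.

Answer: 010001100110110

Derivation:
Start: bits=000000000000000
After insert 'bee': sets bits 6 9 -> bits=000000100100000
After insert 'ram': sets bits 1 10 -> bits=010000100110000
After insert 'bat': sets bits 1 13 -> bits=010000100110010
After insert 'cat': sets bits 1 12 -> bits=010000100110110
After insert 'ant': sets bits 5 9 -> bits=010001100110110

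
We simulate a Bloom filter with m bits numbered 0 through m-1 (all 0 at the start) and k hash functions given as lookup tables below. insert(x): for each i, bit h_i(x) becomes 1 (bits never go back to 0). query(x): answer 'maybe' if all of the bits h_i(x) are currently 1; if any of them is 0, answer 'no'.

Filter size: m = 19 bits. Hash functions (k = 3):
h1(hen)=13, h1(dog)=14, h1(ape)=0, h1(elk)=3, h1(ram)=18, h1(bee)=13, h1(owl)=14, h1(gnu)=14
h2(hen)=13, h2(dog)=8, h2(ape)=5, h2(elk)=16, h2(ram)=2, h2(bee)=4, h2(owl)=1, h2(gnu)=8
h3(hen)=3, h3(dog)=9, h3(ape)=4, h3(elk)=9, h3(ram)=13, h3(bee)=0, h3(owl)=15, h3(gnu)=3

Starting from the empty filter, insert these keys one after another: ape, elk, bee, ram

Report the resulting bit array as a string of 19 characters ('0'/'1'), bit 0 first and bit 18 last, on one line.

Answer: 1011110001000100101

Derivation:
Start: bits=0000000000000000000
After insert 'ape': sets bits 0 4 5 -> bits=1000110000000000000
After insert 'elk': sets bits 3 9 16 -> bits=1001110001000000100
After insert 'bee': sets bits 0 4 13 -> bits=1001110001000100100
After insert 'ram': sets bits 2 13 18 -> bits=1011110001000100101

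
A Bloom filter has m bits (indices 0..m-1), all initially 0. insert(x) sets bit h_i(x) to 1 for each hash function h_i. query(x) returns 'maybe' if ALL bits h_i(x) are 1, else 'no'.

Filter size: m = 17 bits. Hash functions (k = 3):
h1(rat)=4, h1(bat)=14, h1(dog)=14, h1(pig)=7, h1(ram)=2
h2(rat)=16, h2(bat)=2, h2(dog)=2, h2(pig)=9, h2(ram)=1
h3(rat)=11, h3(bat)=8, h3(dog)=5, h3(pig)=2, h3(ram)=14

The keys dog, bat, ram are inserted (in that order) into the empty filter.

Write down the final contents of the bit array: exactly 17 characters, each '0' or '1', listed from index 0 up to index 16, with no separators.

Start: bits=00000000000000000
After insert 'dog': sets bits 2 5 14 -> bits=00100100000000100
After insert 'bat': sets bits 2 8 14 -> bits=00100100100000100
After insert 'ram': sets bits 1 2 14 -> bits=01100100100000100

Answer: 01100100100000100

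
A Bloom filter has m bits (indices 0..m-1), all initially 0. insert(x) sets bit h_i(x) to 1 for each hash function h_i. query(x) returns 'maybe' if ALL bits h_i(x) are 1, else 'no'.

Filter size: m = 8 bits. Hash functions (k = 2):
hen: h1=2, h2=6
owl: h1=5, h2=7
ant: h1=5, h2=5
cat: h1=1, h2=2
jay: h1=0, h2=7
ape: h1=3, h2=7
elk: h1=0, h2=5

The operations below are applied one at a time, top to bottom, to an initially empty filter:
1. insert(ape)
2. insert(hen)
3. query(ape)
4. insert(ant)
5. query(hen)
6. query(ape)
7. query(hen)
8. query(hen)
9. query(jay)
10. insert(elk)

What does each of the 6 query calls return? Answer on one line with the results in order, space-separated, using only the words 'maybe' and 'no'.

Start: bits=00000000
Op 1: insert ape -> sets bits 3 7 -> bits=00010001
Op 2: insert hen -> sets bits 2 6 -> bits=00110011
Op 3: query ape -> checks bit3=1, bit7=1 (all 1) -> maybe
Op 4: insert ant -> sets bits 5 -> bits=00110111
Op 5: query hen -> checks bit2=1, bit6=1 (all 1) -> maybe
Op 6: query ape -> checks bit3=1, bit7=1 (all 1) -> maybe
Op 7: query hen -> checks bit2=1, bit6=1 (all 1) -> maybe
Op 8: query hen -> checks bit2=1, bit6=1 (all 1) -> maybe
Op 9: query jay -> checks bit0=0, bit7=1 (has a 0) -> no
Op 10: insert elk -> sets bits 0 5 -> bits=10110111
Query results in order: maybe maybe maybe maybe maybe no

Answer: maybe maybe maybe maybe maybe no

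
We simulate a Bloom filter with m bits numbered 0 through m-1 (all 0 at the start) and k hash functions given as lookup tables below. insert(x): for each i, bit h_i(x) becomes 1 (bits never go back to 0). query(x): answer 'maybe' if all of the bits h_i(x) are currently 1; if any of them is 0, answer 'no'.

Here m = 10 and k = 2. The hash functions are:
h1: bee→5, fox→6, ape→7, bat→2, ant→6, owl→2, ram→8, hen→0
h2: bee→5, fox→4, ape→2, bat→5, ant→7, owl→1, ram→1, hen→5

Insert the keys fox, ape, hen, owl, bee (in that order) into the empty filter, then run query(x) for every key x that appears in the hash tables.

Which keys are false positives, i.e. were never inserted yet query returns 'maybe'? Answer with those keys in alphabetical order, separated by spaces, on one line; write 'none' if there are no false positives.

Start: bits=0000000000
After insert 'fox': sets bits 4 6 -> bits=0000101000
After insert 'ape': sets bits 2 7 -> bits=0010101100
After insert 'hen': sets bits 0 5 -> bits=1010111100
After insert 'owl': sets bits 1 2 -> bits=1110111100
After insert 'bee': sets bits 5 -> bits=1110111100
Not inserted: ant bat ram — query each against bits=1110111100:
query ant: checks bit6=1, bit7=1 (all 1) -> maybe => FALSE POSITIVE
query bat: checks bit2=1, bit5=1 (all 1) -> maybe => FALSE POSITIVE
query ram: checks bit1=1, bit8=0 (has a 0) -> no => not a false positive
False positives (alphabetical): ant bat

Answer: ant bat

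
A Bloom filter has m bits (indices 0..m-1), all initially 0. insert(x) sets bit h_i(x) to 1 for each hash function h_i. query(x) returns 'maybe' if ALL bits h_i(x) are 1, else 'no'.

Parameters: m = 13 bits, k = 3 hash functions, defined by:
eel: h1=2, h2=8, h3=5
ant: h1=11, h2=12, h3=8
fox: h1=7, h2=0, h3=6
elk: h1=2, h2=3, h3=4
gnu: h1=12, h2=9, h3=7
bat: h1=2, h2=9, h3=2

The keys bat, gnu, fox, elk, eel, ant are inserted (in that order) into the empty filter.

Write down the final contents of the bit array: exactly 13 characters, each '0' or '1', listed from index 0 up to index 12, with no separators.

Start: bits=0000000000000
After insert 'bat': sets bits 2 9 -> bits=0010000001000
After insert 'gnu': sets bits 7 9 12 -> bits=0010000101001
After insert 'fox': sets bits 0 6 7 -> bits=1010001101001
After insert 'elk': sets bits 2 3 4 -> bits=1011101101001
After insert 'eel': sets bits 2 5 8 -> bits=1011111111001
After insert 'ant': sets bits 8 11 12 -> bits=1011111111011

Answer: 1011111111011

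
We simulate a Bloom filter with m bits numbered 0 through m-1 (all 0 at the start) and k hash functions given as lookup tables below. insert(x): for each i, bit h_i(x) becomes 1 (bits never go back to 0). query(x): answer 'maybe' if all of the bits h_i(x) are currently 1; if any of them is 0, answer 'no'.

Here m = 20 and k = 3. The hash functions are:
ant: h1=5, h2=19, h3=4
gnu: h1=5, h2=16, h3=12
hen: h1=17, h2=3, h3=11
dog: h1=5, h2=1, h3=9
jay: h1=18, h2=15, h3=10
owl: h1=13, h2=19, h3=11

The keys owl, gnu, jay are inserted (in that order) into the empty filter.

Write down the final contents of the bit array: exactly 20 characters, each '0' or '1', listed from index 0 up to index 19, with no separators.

Start: bits=00000000000000000000
After insert 'owl': sets bits 11 13 19 -> bits=00000000000101000001
After insert 'gnu': sets bits 5 12 16 -> bits=00000100000111001001
After insert 'jay': sets bits 10 15 18 -> bits=00000100001111011011

Answer: 00000100001111011011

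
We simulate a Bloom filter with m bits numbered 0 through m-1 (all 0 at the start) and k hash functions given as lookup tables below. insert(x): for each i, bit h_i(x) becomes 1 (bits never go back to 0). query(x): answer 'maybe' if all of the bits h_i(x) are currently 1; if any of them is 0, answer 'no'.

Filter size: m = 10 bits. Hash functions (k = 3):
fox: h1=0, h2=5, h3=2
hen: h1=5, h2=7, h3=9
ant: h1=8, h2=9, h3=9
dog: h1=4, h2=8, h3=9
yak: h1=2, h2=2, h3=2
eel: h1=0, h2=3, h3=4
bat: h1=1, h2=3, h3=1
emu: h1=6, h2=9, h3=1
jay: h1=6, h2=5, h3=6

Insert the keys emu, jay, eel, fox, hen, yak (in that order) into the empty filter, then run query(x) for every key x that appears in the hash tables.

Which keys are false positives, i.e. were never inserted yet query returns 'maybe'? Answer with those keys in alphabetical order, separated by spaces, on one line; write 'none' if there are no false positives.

Start: bits=0000000000
After insert 'emu': sets bits 1 6 9 -> bits=0100001001
After insert 'jay': sets bits 5 6 -> bits=0100011001
After insert 'eel': sets bits 0 3 4 -> bits=1101111001
After insert 'fox': sets bits 0 2 5 -> bits=1111111001
After insert 'hen': sets bits 5 7 9 -> bits=1111111101
After insert 'yak': sets bits 2 -> bits=1111111101
Not inserted: ant bat dog — query each against bits=1111111101:
query ant: checks bit8=0, bit9=1 (has a 0) -> no => not a false positive
query bat: checks bit1=1, bit3=1 (all 1) -> maybe => FALSE POSITIVE
query dog: checks bit4=1, bit8=0, bit9=1 (has a 0) -> no => not a false positive
False positives (alphabetical): bat

Answer: bat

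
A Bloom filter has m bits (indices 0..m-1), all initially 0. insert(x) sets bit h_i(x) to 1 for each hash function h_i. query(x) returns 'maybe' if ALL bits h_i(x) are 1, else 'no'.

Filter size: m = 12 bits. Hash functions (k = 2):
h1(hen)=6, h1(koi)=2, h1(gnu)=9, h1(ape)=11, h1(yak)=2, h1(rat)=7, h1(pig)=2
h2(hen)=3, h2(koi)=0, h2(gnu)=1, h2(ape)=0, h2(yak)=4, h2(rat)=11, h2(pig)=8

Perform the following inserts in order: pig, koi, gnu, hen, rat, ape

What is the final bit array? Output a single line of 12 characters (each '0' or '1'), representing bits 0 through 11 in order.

Start: bits=000000000000
After insert 'pig': sets bits 2 8 -> bits=001000001000
After insert 'koi': sets bits 0 2 -> bits=101000001000
After insert 'gnu': sets bits 1 9 -> bits=111000001100
After insert 'hen': sets bits 3 6 -> bits=111100101100
After insert 'rat': sets bits 7 11 -> bits=111100111101
After insert 'ape': sets bits 0 11 -> bits=111100111101

Answer: 111100111101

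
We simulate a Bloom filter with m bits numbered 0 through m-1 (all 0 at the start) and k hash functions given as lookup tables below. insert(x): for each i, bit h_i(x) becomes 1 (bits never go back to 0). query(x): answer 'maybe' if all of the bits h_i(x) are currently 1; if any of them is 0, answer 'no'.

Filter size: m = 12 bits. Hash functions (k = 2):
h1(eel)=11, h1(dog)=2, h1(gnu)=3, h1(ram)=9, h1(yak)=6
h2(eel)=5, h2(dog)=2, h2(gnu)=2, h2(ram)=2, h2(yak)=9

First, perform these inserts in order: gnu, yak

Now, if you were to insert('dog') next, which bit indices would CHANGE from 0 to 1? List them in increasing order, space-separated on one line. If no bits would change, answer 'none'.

Start: bits=000000000000
After insert 'gnu': sets bits 2 3 -> bits=001100000000
After insert 'yak': sets bits 6 9 -> bits=001100100100
insert 'dog' would touch bits 2; currently bit2=1
Bits that are 0 among those (would change 0->1): none

Answer: none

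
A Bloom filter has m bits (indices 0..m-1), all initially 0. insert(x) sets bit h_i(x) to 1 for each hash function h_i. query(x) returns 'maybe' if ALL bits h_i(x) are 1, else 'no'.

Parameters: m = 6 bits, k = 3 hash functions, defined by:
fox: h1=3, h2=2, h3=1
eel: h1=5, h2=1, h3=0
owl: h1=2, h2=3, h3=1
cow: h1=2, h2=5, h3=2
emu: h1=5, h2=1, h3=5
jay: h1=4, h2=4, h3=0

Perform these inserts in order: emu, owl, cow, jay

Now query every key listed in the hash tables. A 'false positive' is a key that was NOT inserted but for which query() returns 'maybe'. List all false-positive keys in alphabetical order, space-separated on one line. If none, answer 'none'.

Answer: eel fox

Derivation:
Start: bits=000000
After insert 'emu': sets bits 1 5 -> bits=010001
After insert 'owl': sets bits 1 2 3 -> bits=011101
After insert 'cow': sets bits 2 5 -> bits=011101
After insert 'jay': sets bits 0 4 -> bits=111111
Not inserted: eel fox — query each against bits=111111:
query eel: checks bit0=1, bit1=1, bit5=1 (all 1) -> maybe => FALSE POSITIVE
query fox: checks bit1=1, bit2=1, bit3=1 (all 1) -> maybe => FALSE POSITIVE
False positives (alphabetical): eel fox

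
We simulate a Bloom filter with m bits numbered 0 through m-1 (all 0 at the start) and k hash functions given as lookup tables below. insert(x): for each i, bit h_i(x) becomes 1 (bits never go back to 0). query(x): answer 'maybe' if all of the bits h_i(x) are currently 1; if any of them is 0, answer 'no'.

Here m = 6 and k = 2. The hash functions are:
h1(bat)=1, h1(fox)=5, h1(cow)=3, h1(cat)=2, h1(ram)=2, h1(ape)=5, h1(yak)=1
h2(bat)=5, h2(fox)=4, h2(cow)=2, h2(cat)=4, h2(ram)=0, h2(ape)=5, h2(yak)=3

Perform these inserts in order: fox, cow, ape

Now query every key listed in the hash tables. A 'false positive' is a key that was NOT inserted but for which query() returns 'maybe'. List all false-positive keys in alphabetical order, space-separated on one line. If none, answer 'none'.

Start: bits=000000
After insert 'fox': sets bits 4 5 -> bits=000011
After insert 'cow': sets bits 2 3 -> bits=001111
After insert 'ape': sets bits 5 -> bits=001111
Not inserted: bat cat ram yak — query each against bits=001111:
query bat: checks bit1=0, bit5=1 (has a 0) -> no => not a false positive
query cat: checks bit2=1, bit4=1 (all 1) -> maybe => FALSE POSITIVE
query ram: checks bit0=0, bit2=1 (has a 0) -> no => not a false positive
query yak: checks bit1=0, bit3=1 (has a 0) -> no => not a false positive
False positives (alphabetical): cat

Answer: cat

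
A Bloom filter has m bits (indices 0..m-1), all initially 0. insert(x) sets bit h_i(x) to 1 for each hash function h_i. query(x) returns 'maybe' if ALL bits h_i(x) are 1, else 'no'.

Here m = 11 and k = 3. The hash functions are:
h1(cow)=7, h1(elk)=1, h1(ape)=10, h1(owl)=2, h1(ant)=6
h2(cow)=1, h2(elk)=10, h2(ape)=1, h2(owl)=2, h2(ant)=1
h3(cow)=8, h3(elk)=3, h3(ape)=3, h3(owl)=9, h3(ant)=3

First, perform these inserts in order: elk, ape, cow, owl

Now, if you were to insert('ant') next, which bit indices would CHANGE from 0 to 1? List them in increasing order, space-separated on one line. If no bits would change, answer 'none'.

Start: bits=00000000000
After insert 'elk': sets bits 1 3 10 -> bits=01010000001
After insert 'ape': sets bits 1 3 10 -> bits=01010000001
After insert 'cow': sets bits 1 7 8 -> bits=01010001101
After insert 'owl': sets bits 2 9 -> bits=01110001111
insert 'ant' would touch bits 1 3 6; currently bit1=1, bit3=1, bit6=0
Bits that are 0 among those (would change 0->1): 6

Answer: 6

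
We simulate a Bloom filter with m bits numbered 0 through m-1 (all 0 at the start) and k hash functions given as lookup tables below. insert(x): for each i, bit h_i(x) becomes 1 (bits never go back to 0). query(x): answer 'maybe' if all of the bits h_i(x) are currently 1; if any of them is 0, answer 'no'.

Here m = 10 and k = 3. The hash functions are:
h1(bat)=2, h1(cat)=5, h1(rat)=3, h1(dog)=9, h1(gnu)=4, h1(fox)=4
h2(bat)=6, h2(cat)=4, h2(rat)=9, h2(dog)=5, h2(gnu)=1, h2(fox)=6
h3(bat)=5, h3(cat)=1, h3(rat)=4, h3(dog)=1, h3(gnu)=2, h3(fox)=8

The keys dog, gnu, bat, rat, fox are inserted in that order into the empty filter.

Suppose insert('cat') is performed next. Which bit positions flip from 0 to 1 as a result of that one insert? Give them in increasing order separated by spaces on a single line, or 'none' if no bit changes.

Answer: none

Derivation:
Start: bits=0000000000
After insert 'dog': sets bits 1 5 9 -> bits=0100010001
After insert 'gnu': sets bits 1 2 4 -> bits=0110110001
After insert 'bat': sets bits 2 5 6 -> bits=0110111001
After insert 'rat': sets bits 3 4 9 -> bits=0111111001
After insert 'fox': sets bits 4 6 8 -> bits=0111111011
insert 'cat' would touch bits 1 4 5; currently bit1=1, bit4=1, bit5=1
Bits that are 0 among those (would change 0->1): none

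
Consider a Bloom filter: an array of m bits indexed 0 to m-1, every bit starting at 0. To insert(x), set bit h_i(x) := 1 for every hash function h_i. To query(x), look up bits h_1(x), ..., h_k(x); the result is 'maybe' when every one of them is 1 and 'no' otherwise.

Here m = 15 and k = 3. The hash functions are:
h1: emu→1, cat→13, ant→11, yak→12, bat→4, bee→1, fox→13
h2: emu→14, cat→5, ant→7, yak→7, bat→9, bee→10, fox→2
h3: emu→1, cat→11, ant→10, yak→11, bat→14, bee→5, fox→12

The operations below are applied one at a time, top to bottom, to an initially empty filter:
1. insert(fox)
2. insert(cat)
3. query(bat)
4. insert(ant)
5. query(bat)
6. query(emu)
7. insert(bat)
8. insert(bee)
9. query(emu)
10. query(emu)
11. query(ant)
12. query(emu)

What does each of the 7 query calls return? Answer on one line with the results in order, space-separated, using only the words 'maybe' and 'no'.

Answer: no no no maybe maybe maybe maybe

Derivation:
Start: bits=000000000000000
Op 1: insert fox -> sets bits 2 12 13 -> bits=001000000000110
Op 2: insert cat -> sets bits 5 11 13 -> bits=001001000001110
Op 3: query bat -> checks bit4=0, bit9=0, bit14=0 (has a 0) -> no
Op 4: insert ant -> sets bits 7 10 11 -> bits=001001010011110
Op 5: query bat -> checks bit4=0, bit9=0, bit14=0 (has a 0) -> no
Op 6: query emu -> checks bit1=0, bit14=0 (has a 0) -> no
Op 7: insert bat -> sets bits 4 9 14 -> bits=001011010111111
Op 8: insert bee -> sets bits 1 5 10 -> bits=011011010111111
Op 9: query emu -> checks bit1=1, bit14=1 (all 1) -> maybe
Op 10: query emu -> checks bit1=1, bit14=1 (all 1) -> maybe
Op 11: query ant -> checks bit7=1, bit10=1, bit11=1 (all 1) -> maybe
Op 12: query emu -> checks bit1=1, bit14=1 (all 1) -> maybe
Query results in order: no no no maybe maybe maybe maybe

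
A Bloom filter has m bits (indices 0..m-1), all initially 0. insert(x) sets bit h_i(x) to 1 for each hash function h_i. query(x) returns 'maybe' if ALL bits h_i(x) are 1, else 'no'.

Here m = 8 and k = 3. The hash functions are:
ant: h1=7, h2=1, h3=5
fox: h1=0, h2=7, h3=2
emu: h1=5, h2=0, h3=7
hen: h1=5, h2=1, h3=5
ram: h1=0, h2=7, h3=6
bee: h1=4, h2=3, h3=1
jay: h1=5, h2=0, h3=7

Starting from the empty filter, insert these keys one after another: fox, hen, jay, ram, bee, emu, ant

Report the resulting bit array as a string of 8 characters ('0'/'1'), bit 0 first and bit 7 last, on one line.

Answer: 11111111

Derivation:
Start: bits=00000000
After insert 'fox': sets bits 0 2 7 -> bits=10100001
After insert 'hen': sets bits 1 5 -> bits=11100101
After insert 'jay': sets bits 0 5 7 -> bits=11100101
After insert 'ram': sets bits 0 6 7 -> bits=11100111
After insert 'bee': sets bits 1 3 4 -> bits=11111111
After insert 'emu': sets bits 0 5 7 -> bits=11111111
After insert 'ant': sets bits 1 5 7 -> bits=11111111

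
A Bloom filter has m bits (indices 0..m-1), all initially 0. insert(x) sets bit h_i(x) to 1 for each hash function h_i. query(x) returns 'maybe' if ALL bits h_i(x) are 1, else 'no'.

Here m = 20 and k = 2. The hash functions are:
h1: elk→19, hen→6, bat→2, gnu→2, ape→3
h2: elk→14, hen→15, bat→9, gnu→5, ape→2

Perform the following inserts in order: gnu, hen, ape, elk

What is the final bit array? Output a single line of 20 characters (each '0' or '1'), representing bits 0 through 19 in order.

Start: bits=00000000000000000000
After insert 'gnu': sets bits 2 5 -> bits=00100100000000000000
After insert 'hen': sets bits 6 15 -> bits=00100110000000010000
After insert 'ape': sets bits 2 3 -> bits=00110110000000010000
After insert 'elk': sets bits 14 19 -> bits=00110110000000110001

Answer: 00110110000000110001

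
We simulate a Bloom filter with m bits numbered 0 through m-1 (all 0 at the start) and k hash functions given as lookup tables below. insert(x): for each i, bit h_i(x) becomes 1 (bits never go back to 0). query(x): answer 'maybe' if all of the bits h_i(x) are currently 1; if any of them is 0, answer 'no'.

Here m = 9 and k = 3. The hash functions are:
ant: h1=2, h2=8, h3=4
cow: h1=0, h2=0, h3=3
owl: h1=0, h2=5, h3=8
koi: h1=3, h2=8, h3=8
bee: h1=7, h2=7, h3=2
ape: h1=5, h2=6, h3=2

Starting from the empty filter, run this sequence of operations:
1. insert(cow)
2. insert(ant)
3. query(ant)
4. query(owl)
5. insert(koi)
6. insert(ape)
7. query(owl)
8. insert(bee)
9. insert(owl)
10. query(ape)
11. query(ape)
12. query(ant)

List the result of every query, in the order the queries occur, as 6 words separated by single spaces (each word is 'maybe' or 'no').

Start: bits=000000000
Op 1: insert cow -> sets bits 0 3 -> bits=100100000
Op 2: insert ant -> sets bits 2 4 8 -> bits=101110001
Op 3: query ant -> checks bit2=1, bit4=1, bit8=1 (all 1) -> maybe
Op 4: query owl -> checks bit0=1, bit5=0, bit8=1 (has a 0) -> no
Op 5: insert koi -> sets bits 3 8 -> bits=101110001
Op 6: insert ape -> sets bits 2 5 6 -> bits=101111101
Op 7: query owl -> checks bit0=1, bit5=1, bit8=1 (all 1) -> maybe
Op 8: insert bee -> sets bits 2 7 -> bits=101111111
Op 9: insert owl -> sets bits 0 5 8 -> bits=101111111
Op 10: query ape -> checks bit2=1, bit5=1, bit6=1 (all 1) -> maybe
Op 11: query ape -> checks bit2=1, bit5=1, bit6=1 (all 1) -> maybe
Op 12: query ant -> checks bit2=1, bit4=1, bit8=1 (all 1) -> maybe
Query results in order: maybe no maybe maybe maybe maybe

Answer: maybe no maybe maybe maybe maybe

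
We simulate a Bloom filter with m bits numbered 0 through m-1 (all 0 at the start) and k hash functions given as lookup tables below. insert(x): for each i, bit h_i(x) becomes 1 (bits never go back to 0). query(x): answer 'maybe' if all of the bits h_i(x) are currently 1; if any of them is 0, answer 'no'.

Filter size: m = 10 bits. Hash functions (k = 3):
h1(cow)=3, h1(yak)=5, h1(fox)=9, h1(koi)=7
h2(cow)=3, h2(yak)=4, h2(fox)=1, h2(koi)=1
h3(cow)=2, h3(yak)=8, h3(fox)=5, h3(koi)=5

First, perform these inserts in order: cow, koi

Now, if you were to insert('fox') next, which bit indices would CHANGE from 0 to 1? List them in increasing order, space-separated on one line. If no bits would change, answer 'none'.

Answer: 9

Derivation:
Start: bits=0000000000
After insert 'cow': sets bits 2 3 -> bits=0011000000
After insert 'koi': sets bits 1 5 7 -> bits=0111010100
insert 'fox' would touch bits 1 5 9; currently bit1=1, bit5=1, bit9=0
Bits that are 0 among those (would change 0->1): 9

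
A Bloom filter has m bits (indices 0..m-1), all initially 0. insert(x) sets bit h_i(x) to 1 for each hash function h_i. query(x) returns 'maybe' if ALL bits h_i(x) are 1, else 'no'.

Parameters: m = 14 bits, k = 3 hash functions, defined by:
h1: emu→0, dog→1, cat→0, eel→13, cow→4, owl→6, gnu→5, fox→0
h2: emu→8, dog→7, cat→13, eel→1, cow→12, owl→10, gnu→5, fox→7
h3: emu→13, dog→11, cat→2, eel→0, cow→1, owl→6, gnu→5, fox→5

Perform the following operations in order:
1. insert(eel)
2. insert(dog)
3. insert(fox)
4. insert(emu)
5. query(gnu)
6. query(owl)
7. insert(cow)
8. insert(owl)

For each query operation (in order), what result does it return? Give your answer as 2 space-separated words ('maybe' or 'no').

Start: bits=00000000000000
Op 1: insert eel -> sets bits 0 1 13 -> bits=11000000000001
Op 2: insert dog -> sets bits 1 7 11 -> bits=11000001000101
Op 3: insert fox -> sets bits 0 5 7 -> bits=11000101000101
Op 4: insert emu -> sets bits 0 8 13 -> bits=11000101100101
Op 5: query gnu -> checks bit5=1 (all 1) -> maybe
Op 6: query owl -> checks bit6=0, bit10=0 (has a 0) -> no
Op 7: insert cow -> sets bits 1 4 12 -> bits=11001101100111
Op 8: insert owl -> sets bits 6 10 -> bits=11001111101111
Query results in order: maybe no

Answer: maybe no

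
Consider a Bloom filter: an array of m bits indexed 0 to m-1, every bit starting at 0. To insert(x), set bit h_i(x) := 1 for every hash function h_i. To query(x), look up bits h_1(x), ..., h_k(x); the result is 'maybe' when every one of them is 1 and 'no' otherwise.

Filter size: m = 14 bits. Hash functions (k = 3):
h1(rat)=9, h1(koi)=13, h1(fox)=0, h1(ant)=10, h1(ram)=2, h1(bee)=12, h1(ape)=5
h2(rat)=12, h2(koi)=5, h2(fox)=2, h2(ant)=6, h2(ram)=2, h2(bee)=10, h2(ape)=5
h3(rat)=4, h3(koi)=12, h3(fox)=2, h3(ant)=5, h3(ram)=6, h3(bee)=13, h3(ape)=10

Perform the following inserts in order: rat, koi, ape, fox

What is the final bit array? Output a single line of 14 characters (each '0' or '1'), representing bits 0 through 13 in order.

Start: bits=00000000000000
After insert 'rat': sets bits 4 9 12 -> bits=00001000010010
After insert 'koi': sets bits 5 12 13 -> bits=00001100010011
After insert 'ape': sets bits 5 10 -> bits=00001100011011
After insert 'fox': sets bits 0 2 -> bits=10101100011011

Answer: 10101100011011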